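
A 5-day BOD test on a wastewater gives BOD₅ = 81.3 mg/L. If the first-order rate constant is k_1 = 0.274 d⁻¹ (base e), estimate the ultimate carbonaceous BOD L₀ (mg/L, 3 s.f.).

BOD₅ = L₀(1 − e^(−5k_1)) ⇒ L₀ = BOD₅ / (1 − e^(−5×0.274))
= 81.3 / (1 − 0.2541) = 81.3 / 0.7459 = 109.0 mg/L.

L₀ ≈ 109 mg/L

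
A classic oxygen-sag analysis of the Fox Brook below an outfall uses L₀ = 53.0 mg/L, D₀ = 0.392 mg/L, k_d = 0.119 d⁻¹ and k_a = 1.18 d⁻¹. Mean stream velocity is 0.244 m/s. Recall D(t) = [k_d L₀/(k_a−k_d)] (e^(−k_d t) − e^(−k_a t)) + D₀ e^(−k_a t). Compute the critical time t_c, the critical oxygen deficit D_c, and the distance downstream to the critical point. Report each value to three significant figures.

With k_a/k_d = 9.916 and 1 − D₀(k_a−k_d)/(k_d L₀) = 0.9341,
t_c = ln(9.916 × 0.9341) / (1.18 − 0.119) = ln(9.262) / 1.061 = 2.226/1.061 = 2.098 d.
L(t_c) = L₀ e^(−k_d t_c) = 53.0 × 0.7791 = 41.29 mg/L, and at the critical point k_a D_c = k_d L, so D_c = (0.119/1.18) × 41.29 = 4.164 mg/L.
x_c = v t_c = 0.244 m/s × 2.098 d × 86400 s/d = 44230 m ≈ 44.2 km.

t_c ≈ 2.10 d; D_c ≈ 4.16 mg/L; x_c ≈ 44.2 km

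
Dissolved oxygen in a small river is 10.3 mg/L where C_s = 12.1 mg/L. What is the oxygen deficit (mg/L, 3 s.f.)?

D = C_s − C = 12.1 − 10.3 = 1.80 mg/L.

D ≈ 1.80 mg/L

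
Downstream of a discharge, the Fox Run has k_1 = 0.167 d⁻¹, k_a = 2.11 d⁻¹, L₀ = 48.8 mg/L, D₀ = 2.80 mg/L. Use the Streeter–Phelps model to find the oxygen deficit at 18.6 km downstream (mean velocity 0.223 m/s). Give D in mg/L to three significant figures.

Travel time t = x/v = 18.6 km / (0.223 m/s) = 18600 m / 0.223 m/s = 83410 s = 0.9654 d.
k_1 L₀/(k_a−k_1) = 0.167×48.8/(2.11−0.167) = 8.150/1.943 = 4.194 mg/L.
e^(−k_1 t) = e^(−0.167×0.9654) = 0.8511; e^(−k_a t) = e^(−2.11×0.9654) = 0.1304.
D = 4.194 × (0.8511 − 0.1304) + 2.80 × 0.1304 = 3.023 + 0.3652 = 3.388 mg/L.

D ≈ 3.39 mg/L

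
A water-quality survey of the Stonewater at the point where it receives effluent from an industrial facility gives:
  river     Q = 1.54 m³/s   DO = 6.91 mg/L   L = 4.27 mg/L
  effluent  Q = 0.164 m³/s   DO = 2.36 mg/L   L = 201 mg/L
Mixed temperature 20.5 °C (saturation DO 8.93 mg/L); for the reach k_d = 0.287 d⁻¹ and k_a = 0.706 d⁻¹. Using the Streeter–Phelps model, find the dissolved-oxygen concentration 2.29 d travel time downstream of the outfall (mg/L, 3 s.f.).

DO ≈ 3.36 mg/L

Mixed DO = (1.54×6.91 + 0.164×2.36)/(1.54+0.164) = 11.03/1.704 = 6.472 mg/L.
Mixed L₀ = (1.54×4.27 + 0.164×201)/(1.704) = 39.54/1.704 = 23.20 mg/L.
Initial deficit D₀ = C_s − DO₀ = 8.93 − 6.472 = 2.458 mg/L.
D(2.29) = [0.287×23.20/(0.706−0.287)](e^(−0.287×2.29) − e^(−0.706×2.29)) + 2.458 e^(−0.706×2.29)
= 15.89 × (0.5183 − 0.1985) + 2.458 × 0.1985 = 5.570 mg/L.
DO = 8.93 − 5.570 = 3.360 mg/L.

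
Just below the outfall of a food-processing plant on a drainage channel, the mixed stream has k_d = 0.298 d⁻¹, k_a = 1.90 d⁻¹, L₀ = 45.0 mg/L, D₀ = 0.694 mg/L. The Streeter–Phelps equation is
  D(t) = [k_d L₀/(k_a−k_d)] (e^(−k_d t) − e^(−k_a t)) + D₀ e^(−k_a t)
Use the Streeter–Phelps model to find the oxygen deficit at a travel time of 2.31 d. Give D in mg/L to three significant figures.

D ≈ 4.11 mg/L

k_d L₀/(k_a−k_d) = 0.298×45.0/(1.90−0.298) = 13.41/1.602 = 8.371 mg/L.
e^(−k_d t) = e^(−0.298×2.310) = 0.5024; e^(−k_a t) = e^(−1.90×2.310) = 0.01241.
D = 8.371 × (0.5024 − 0.01241) + 0.694 × 0.01241 = 4.101 + 0.008615 = 4.110 mg/L.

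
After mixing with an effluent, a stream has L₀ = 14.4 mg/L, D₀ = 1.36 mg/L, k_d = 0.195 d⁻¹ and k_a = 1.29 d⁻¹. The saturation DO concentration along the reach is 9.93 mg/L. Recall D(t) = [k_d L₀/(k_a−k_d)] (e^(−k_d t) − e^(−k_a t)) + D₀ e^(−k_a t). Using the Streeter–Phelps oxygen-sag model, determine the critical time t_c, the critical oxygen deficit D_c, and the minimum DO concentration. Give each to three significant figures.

t_c ≈ 1.04 d; D_c ≈ 1.78 mg/L; min DO ≈ 8.15 mg/L

t_c = [1/(k_a−k_d)] ln[(k_a/k_d)(1 − D₀(k_a−k_d)/(k_d L₀))]
= [1/(1.29−0.195)] ln[(1.29/0.195)(1 − 1.36×1.095/(0.195×14.4))]
= (1/1.095) ln[6.615 × 0.4697] = 0.9132 × ln(3.107) = 0.9132 × 1.134 = 1.035 d.
L(t_c) = L₀ e^(−k_d t_c) = 14.4 × 0.8172 = 11.77 mg/L, and at the critical point k_a D_c = k_d L, so D_c = (0.195/1.29) × 11.77 = 1.779 mg/L.
Minimum DO = C_s − D_c = 9.93 − 1.779 = 8.151 mg/L.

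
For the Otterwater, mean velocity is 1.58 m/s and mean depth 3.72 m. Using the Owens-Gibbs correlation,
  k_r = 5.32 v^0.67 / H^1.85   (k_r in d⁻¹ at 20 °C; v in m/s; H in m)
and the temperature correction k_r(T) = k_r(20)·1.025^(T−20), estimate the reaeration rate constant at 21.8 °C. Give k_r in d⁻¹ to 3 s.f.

k_r(20) = 5.32 × 1.58^0.67 / 3.72^1.85 = 5.32 × 1.359 / 11.36 = 0.6361 d⁻¹.
k_r(21.8) = 0.6361 × 1.025^(21.8−20) = 0.6361 × 1.045 = 0.6650 d⁻¹.

k_r ≈ 0.665 d⁻¹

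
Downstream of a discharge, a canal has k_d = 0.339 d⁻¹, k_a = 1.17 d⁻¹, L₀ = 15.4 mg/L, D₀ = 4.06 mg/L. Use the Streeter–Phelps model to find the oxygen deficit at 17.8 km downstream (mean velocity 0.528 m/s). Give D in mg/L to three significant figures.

Travel time t = x/v = 17.8 km / (0.528 m/s) = 17800 m / 0.528 m/s = 33710 s = 0.3902 d.
k_d L₀/(k_a−k_d) = 0.339×15.4/(1.17−0.339) = 5.221/0.8310 = 6.282 mg/L.
e^(−k_d t) = e^(−0.339×0.3902) = 0.8761; e^(−k_a t) = e^(−1.17×0.3902) = 0.6335.
D = 6.282 × (0.8761 − 0.6335) + 4.06 × 0.6335 = 1.524 + 2.572 = 4.096 mg/L.

D ≈ 4.10 mg/L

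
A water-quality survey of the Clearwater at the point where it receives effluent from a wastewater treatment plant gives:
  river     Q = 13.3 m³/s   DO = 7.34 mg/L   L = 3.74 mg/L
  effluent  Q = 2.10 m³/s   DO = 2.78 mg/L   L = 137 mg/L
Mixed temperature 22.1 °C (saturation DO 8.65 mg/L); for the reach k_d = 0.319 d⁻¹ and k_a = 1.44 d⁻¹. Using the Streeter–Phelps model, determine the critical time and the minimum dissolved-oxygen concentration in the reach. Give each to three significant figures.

t_c ≈ 1.01 d; minimum DO ≈ 5.14 mg/L

Mixed DO = (13.3×7.34 + 2.10×2.78)/(13.3+2.10) = 103.5/15.40 = 6.718 mg/L.
Mixed L₀ = (13.3×3.74 + 2.10×137)/(15.40) = 337.4/15.40 = 21.91 mg/L.
Initial deficit D₀ = C_s − DO₀ = 8.65 − 6.718 = 1.932 mg/L.
t_c = (1/1.121) ln[(1.44/0.319)(1 − 1.932×1.121/(0.319×21.91))] = 0.8921 × ln(3.116) = 1.014 d.
D_c = (0.319/1.44) × 21.91 × e^(−0.319×1.014) = 0.2215 × 21.91 × 0.7237 = 3.513 mg/L.
Minimum DO = 8.65 − 3.513 = 5.137 mg/L.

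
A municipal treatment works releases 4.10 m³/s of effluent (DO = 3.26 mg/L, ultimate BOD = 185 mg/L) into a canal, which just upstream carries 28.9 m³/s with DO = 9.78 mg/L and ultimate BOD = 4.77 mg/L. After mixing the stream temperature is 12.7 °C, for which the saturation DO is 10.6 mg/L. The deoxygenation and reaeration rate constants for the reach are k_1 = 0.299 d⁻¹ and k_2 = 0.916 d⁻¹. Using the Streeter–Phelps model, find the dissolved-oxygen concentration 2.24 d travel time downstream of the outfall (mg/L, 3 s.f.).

DO ≈ 5.34 mg/L

Mixed DO = (28.9×9.78 + 4.10×3.26)/(28.9+4.10) = 296.0/33.00 = 8.970 mg/L.
Mixed L₀ = (28.9×4.77 + 4.10×185)/(33.00) = 896.4/33.00 = 27.16 mg/L.
Initial deficit D₀ = C_s − DO₀ = 10.6 − 8.970 = 1.630 mg/L.
D(2.24) = [0.299×27.16/(0.916−0.299)](e^(−0.299×2.24) − e^(−0.916×2.24)) + 1.630 e^(−0.916×2.24)
= 13.16 × (0.5118 − 0.1285) + 1.630 × 0.1285 = 5.255 mg/L.
DO = 10.6 − 5.255 = 5.345 mg/L.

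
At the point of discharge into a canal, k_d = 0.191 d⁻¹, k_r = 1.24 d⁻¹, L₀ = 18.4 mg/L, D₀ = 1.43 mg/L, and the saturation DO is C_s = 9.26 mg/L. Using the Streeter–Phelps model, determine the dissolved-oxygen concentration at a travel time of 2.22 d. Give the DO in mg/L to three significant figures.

DO ≈ 7.19 mg/L

k_d L₀/(k_r−k_d) = 0.191×18.4/(1.24−0.191) = 3.514/1.049 = 3.350 mg/L.
e^(−k_d t) = e^(−0.191×2.220) = 0.6544; e^(−k_r t) = e^(−1.24×2.220) = 0.06375.
D = 3.350 × (0.6544 − 0.06375) + 1.43 × 0.06375 = 1.979 + 0.09116 = 2.070 mg/L.
DO = C_s − D = 9.26 − 2.070 = 7.190 mg/L.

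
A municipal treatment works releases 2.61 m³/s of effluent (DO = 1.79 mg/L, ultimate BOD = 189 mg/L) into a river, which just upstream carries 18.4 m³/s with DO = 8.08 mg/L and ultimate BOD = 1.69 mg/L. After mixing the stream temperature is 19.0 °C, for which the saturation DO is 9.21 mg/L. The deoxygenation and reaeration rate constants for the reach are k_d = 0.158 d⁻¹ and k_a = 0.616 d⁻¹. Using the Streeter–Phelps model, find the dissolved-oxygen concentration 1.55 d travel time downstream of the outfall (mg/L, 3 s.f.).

DO ≈ 5.05 mg/L

Mixed DO = (18.4×8.08 + 2.61×1.79)/(18.4+2.61) = 153.3/21.01 = 7.299 mg/L.
Mixed L₀ = (18.4×1.69 + 2.61×189)/(21.01) = 524.4/21.01 = 24.96 mg/L.
Initial deficit D₀ = C_s − DO₀ = 9.21 − 7.299 = 1.911 mg/L.
D(1.55) = [0.158×24.96/(0.616−0.158)](e^(−0.158×1.55) − e^(−0.616×1.55)) + 1.911 e^(−0.616×1.55)
= 8.610 × (0.7828 − 0.3849) + 1.911 × 0.3849 = 4.162 mg/L.
DO = 9.21 − 4.162 = 5.048 mg/L.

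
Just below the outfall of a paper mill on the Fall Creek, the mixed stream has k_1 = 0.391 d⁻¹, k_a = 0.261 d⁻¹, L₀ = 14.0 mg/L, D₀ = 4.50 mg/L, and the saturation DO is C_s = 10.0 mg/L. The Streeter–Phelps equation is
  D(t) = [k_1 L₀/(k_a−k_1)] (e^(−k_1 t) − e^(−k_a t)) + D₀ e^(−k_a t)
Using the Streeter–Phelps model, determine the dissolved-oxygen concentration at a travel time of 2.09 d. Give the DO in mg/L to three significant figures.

DO ≈ 1.59 mg/L

k_1 L₀/(k_a−k_1) = 0.391×14.0/(0.261−0.391) = 5.474/-0.1300 = -42.11 mg/L.
e^(−k_1 t) = e^(−0.391×2.090) = 0.4417; e^(−k_a t) = e^(−0.261×2.090) = 0.5796.
D = -42.11 × (0.4417 − 0.5796) + 4.50 × 0.5796 = 5.806 + 2.608 = 8.414 mg/L.
DO = C_s − D = 10.0 − 8.414 = 1.586 mg/L.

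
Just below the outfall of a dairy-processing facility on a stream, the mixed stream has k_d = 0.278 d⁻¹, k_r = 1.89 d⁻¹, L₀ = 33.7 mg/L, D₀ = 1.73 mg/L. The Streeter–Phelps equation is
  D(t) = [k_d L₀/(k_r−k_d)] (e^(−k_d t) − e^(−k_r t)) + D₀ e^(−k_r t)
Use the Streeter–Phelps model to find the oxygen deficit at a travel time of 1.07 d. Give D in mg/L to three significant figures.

D ≈ 3.78 mg/L

k_d L₀/(k_r−k_d) = 0.278×33.7/(1.89−0.278) = 9.369/1.612 = 5.812 mg/L.
e^(−k_d t) = e^(−0.278×1.070) = 0.7427; e^(−k_r t) = e^(−1.89×1.070) = 0.1324.
D = 5.812 × (0.7427 − 0.1324) + 1.73 × 0.1324 = 3.547 + 0.2290 = 3.776 mg/L.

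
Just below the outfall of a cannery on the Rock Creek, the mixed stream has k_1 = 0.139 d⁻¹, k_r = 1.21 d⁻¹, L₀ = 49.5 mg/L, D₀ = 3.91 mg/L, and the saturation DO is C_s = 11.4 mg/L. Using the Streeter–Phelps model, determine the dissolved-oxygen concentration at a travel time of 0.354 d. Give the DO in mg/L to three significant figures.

DO ≈ 6.92 mg/L

k_1 L₀/(k_r−k_1) = 0.139×49.5/(1.21−0.139) = 6.881/1.071 = 6.424 mg/L.
e^(−k_1 t) = e^(−0.139×0.3540) = 0.9520; e^(−k_r t) = e^(−1.21×0.3540) = 0.6516.
D = 6.424 × (0.9520 − 0.6516) + 3.91 × 0.6516 = 1.930 + 2.548 = 4.478 mg/L.
DO = C_s − D = 11.4 − 4.478 = 6.922 mg/L.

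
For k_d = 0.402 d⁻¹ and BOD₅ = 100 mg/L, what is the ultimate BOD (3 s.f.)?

L₀ ≈ 115 mg/L

BOD₅ = L₀(1 − e^(−5k_d)) ⇒ L₀ = BOD₅ / (1 − e^(−5×0.402))
= 100 / (1 − 0.1340) = 100 / 0.8660 = 115.5 mg/L.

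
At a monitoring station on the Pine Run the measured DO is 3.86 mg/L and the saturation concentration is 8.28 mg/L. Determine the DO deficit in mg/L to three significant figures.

D ≈ 4.42 mg/L

D = C_s − C = 8.28 − 3.86 = 4.42 mg/L.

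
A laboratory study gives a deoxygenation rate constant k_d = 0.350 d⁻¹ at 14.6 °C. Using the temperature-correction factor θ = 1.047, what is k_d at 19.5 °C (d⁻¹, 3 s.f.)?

k_d(T₂) = k_d(T₁) · θ^(T₂−T₁) = 0.350 × 1.047^(19.5−14.6)
= 0.350 × 1.047^4.90 = 0.350 × 1.252 = 0.4383 d⁻¹.

k_d ≈ 0.438 d⁻¹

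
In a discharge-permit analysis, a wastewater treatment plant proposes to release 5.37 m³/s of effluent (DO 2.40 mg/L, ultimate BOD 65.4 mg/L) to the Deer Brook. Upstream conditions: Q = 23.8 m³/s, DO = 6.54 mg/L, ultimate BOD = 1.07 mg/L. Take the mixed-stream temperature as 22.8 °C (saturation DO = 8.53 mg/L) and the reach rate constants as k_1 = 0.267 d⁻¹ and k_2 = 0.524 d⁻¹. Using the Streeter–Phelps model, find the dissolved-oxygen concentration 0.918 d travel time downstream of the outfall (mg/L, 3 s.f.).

DO ≈ 4.62 mg/L

Mixed DO = (23.8×6.54 + 5.37×2.40)/(23.8+5.37) = 168.5/29.17 = 5.778 mg/L.
Mixed L₀ = (23.8×1.07 + 5.37×65.4)/(29.17) = 376.7/29.17 = 12.91 mg/L.
Initial deficit D₀ = C_s − DO₀ = 8.53 − 5.778 = 2.752 mg/L.
D(0.918) = [0.267×12.91/(0.524−0.267)](e^(−0.267×0.918) − e^(−0.524×0.918)) + 2.752 e^(−0.524×0.918)
= 13.42 × (0.7826 − 0.6181) + 2.752 × 0.6181 = 3.908 mg/L.
DO = 8.53 − 3.908 = 4.622 mg/L.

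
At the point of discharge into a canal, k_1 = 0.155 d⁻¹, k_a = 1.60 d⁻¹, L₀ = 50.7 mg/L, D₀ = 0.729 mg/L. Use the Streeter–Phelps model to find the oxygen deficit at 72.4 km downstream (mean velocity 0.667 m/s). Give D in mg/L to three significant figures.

Travel time t = x/v = 72.4 km / (0.667 m/s) = 72400 m / 0.667 m/s = 108500 s = 1.256 d.
k_1 L₀/(k_a−k_1) = 0.155×50.7/(1.60−0.155) = 7.859/1.445 = 5.438 mg/L.
e^(−k_1 t) = e^(−0.155×1.256) = 0.8231; e^(−k_a t) = e^(−1.60×1.256) = 0.1340.
D = 5.438 × (0.8231 − 0.1340) + 0.729 × 0.1340 = 3.748 + 0.09767 = 3.845 mg/L.

D ≈ 3.85 mg/L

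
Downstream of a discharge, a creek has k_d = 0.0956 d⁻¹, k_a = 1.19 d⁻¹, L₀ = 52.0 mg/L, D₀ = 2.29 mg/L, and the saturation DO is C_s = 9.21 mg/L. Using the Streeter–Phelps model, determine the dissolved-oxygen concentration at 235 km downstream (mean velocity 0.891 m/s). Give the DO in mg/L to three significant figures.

Travel time t = x/v = 235 km / (0.891 m/s) = 235000 m / 0.891 m/s = 263700 s = 3.053 d.
k_d L₀/(k_a−k_d) = 0.0956×52.0/(1.19−0.0956) = 4.971/1.094 = 4.542 mg/L.
e^(−k_d t) = e^(−0.0956×3.053) = 0.7469; e^(−k_a t) = e^(−1.19×3.053) = 0.02645.
D = 4.542 × (0.7469 − 0.02645) + 2.29 × 0.02645 = 3.273 + 0.06056 = 3.333 mg/L.
DO = C_s − D = 9.21 − 3.333 = 5.877 mg/L.

DO ≈ 5.88 mg/L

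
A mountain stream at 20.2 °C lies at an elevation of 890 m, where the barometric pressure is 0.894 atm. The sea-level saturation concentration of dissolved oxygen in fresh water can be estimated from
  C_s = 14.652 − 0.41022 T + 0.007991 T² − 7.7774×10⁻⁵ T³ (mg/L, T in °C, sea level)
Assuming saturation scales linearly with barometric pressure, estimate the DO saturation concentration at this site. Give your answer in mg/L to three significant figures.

At sea level: C_s = 14.652 − 0.41022×20.2 + 0.007991×20.2² − 7.7774×10⁻⁵×20.2³ = 8.985 mg/L.
Pressure correction: C_s' = 8.985 × 0.894 = 8.033 mg/L.

C_s ≈ 8.03 mg/L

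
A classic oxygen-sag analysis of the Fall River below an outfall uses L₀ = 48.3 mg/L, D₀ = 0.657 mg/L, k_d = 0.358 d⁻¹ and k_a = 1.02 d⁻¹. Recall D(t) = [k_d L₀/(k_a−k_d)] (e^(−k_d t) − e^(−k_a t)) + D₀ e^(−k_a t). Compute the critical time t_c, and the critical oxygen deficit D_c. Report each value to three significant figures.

t_c ≈ 1.54 d; D_c ≈ 9.76 mg/L

t_c = [1/(k_a−k_d)] ln[(k_a/k_d)(1 − D₀(k_a−k_d)/(k_d L₀))]
= [1/(1.02−0.358)] ln[(1.02/0.358)(1 − 0.657×0.6620/(0.358×48.3))]
= (1/0.6620) ln[2.849 × 0.9748] = 1.511 × ln(2.777) = 1.511 × 1.022 = 1.543 d.
D_c = (k_d/k_a) L₀ e^(−k_d t_c) = (0.358/1.02) × 48.3 × e^(−0.358×1.543) = 0.3510 × 48.3 × 0.5755 = 9.757 mg/L.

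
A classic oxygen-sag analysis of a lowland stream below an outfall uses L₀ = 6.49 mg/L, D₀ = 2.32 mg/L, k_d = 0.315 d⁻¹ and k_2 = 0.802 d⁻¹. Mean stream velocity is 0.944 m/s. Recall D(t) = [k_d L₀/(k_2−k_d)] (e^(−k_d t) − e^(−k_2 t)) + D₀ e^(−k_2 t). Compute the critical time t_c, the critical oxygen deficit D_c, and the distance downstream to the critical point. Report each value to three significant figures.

At the critical point dD/dt = 0, so k_d L₀ e^(−k_d t) = k_2 D. Substituting D(t) from the Streeter–Phelps equation and solving for t gives
t_c = ln[(k_2/k_d)(1 − D₀(k_2−k_d)/(k_d L₀))] / (k_2−k_d).
Here k_2−k_d = 0.4870 d⁻¹ and 1 − D₀(k_2−k_d)/(k_d L₀) = 1 − 2.32×0.4870/(0.315×6.49) = 0.4473, so
t_c = ln(2.546 × 0.4473) / 0.4870 = 0.1301 / 0.4870 = 0.2671 d.
D_c = (k_d/k_2) L₀ e^(−k_d t_c) = (0.315/0.802) × 6.49 × e^(−0.315×0.2671) = 0.3928 × 6.49 × 0.9193 = 2.343 mg/L.
x_c = v t_c = 0.944 m/s × 0.2671 d × 86400 s/d = 21790 m ≈ 21.8 km.

t_c ≈ 0.267 d; D_c ≈ 2.34 mg/L; x_c ≈ 21.8 km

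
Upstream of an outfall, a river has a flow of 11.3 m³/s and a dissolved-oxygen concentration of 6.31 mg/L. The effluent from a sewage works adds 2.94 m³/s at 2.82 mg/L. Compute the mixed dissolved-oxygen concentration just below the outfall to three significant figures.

Flow-weighted mixing: C = (Q_r C_r + Q_w C_w)/(Q_r + Q_w)
= (11.3×6.31 + 2.94×2.82)/(11.3 + 2.94) = 79.59/14.24 = 5.589 mg/L.

5.59 mg/L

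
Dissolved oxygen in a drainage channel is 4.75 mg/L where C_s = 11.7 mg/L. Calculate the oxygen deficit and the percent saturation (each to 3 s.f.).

D ≈ 6.95 mg/L; 40.6 % saturation

D = C_s − C = 11.7 − 4.75 = 6.95 mg/L.
% saturation = 4.75/11.7 × 100 = 40.6 %.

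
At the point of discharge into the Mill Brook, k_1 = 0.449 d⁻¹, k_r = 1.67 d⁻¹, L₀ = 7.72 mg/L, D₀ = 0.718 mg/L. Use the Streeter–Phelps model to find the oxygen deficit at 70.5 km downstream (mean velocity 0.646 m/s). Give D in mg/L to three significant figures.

D ≈ 1.35 mg/L

Travel time t = x/v = 70.5 km / (0.646 m/s) = 70500 m / 0.646 m/s = 109100 s = 1.263 d.
k_1 L₀/(k_r−k_1) = 0.449×7.72/(1.67−0.449) = 3.466/1.221 = 2.839 mg/L.
e^(−k_1 t) = e^(−0.449×1.263) = 0.5671; e^(−k_r t) = e^(−1.67×1.263) = 0.1213.
D = 2.839 × (0.5671 − 0.1213) + 0.718 × 0.1213 = 1.266 + 0.08710 = 1.353 mg/L.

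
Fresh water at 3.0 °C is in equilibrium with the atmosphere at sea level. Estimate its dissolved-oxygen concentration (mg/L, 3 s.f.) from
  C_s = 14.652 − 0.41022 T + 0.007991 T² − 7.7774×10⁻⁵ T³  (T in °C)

C_s ≈ 13.5 mg/L

C_s = 14.652 − 0.41022×3.0 + 0.007991×3.0² − 7.7774×10⁻⁵×3.0³ = 13.49 mg/L.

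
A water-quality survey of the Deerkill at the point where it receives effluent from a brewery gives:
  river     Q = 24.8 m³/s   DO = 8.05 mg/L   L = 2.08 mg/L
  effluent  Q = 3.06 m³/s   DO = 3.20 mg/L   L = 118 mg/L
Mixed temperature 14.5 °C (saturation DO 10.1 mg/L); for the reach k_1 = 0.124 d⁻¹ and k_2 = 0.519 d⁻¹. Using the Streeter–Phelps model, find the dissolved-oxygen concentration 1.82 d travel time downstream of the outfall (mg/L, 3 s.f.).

Mixed DO = (24.8×8.05 + 3.06×3.20)/(24.8+3.06) = 209.4/27.86 = 7.517 mg/L.
Mixed L₀ = (24.8×2.08 + 3.06×118)/(27.86) = 412.7/27.86 = 14.81 mg/L.
Initial deficit D₀ = C_s − DO₀ = 10.1 − 7.517 = 2.583 mg/L.
D(1.82) = [0.124×14.81/(0.519−0.124)](e^(−0.124×1.82) − e^(−0.519×1.82)) + 2.583 e^(−0.519×1.82)
= 4.650 × (0.7980 − 0.3888) + 2.583 × 0.3888 = 2.907 mg/L.
DO = 10.1 − 2.907 = 7.193 mg/L.

DO ≈ 7.19 mg/L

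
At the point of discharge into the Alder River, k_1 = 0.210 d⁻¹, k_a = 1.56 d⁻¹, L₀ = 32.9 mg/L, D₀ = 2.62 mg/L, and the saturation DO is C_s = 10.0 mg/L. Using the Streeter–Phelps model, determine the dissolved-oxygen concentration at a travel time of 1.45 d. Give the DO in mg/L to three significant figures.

k_1 L₀/(k_a−k_1) = 0.210×32.9/(1.56−0.210) = 6.909/1.350 = 5.118 mg/L.
e^(−k_1 t) = e^(−0.210×1.450) = 0.7375; e^(−k_a t) = e^(−1.56×1.450) = 0.1041.
D = 5.118 × (0.7375 − 0.1041) + 2.62 × 0.1041 = 3.241 + 0.2729 = 3.514 mg/L.
DO = C_s − D = 10.0 − 3.514 = 6.486 mg/L.

DO ≈ 6.49 mg/L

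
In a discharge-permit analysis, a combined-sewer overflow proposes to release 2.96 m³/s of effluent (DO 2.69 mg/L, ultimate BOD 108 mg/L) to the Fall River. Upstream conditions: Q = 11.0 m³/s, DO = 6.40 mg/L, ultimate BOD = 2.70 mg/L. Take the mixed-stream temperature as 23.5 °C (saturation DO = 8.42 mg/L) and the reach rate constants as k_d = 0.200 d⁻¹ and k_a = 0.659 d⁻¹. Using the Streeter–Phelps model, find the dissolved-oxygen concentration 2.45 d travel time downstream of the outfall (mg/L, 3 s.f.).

Mixed DO = (11.0×6.40 + 2.96×2.69)/(11.0+2.96) = 78.36/13.96 = 5.613 mg/L.
Mixed L₀ = (11.0×2.70 + 2.96×108)/(13.96) = 349.4/13.96 = 25.03 mg/L.
Initial deficit D₀ = C_s − DO₀ = 8.42 − 5.613 = 2.807 mg/L.
D(2.45) = [0.200×25.03/(0.659−0.200)](e^(−0.200×2.45) − e^(−0.659×2.45)) + 2.807 e^(−0.659×2.45)
= 10.91 × (0.6126 − 0.1990) + 2.807 × 0.1990 = 5.069 mg/L.
DO = 8.42 − 5.069 = 3.351 mg/L.

DO ≈ 3.35 mg/L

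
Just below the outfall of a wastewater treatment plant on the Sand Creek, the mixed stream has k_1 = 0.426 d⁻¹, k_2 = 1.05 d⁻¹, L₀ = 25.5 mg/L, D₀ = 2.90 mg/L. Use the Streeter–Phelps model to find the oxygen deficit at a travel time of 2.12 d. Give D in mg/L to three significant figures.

D ≈ 5.49 mg/L

k_1 L₀/(k_2−k_1) = 0.426×25.5/(1.05−0.426) = 10.86/0.6240 = 17.41 mg/L.
e^(−k_1 t) = e^(−0.426×2.120) = 0.4053; e^(−k_2 t) = e^(−1.05×2.120) = 0.1080.
D = 17.41 × (0.4053 − 0.1080) + 2.90 × 0.1080 = 5.176 + 0.3131 = 5.489 mg/L.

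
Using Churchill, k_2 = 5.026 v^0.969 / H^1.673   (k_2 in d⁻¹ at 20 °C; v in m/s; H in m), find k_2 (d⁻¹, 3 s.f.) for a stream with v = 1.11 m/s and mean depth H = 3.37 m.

k_2 ≈ 0.728 d⁻¹

k_2 = 5.026 × 1.11^0.969 / 3.37^1.673 = 5.026 × 1.106 / 7.634 = 0.7285 d⁻¹.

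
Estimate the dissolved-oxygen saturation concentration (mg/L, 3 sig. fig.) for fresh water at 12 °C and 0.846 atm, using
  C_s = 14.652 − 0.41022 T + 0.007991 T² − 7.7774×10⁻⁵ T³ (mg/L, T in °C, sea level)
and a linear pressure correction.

C_s ≈ 9.09 mg/L

At sea level: C_s = 14.652 − 0.41022×12 + 0.007991×12² − 7.7774×10⁻⁵×12³ = 10.75 mg/L.
Pressure correction: C_s' = 10.75 × 0.846 = 9.091 mg/L.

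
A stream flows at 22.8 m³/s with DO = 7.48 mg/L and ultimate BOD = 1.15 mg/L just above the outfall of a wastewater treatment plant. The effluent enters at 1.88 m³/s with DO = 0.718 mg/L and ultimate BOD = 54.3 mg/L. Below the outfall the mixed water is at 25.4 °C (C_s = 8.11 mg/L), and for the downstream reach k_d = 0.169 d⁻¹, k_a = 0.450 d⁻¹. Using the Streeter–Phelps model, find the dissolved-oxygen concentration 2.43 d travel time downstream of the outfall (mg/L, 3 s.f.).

DO ≈ 6.70 mg/L

Mixed DO = (22.8×7.48 + 1.88×0.718)/(22.8+1.88) = 171.9/24.68 = 6.965 mg/L.
Mixed L₀ = (22.8×1.15 + 1.88×54.3)/(24.68) = 128.3/24.68 = 5.199 mg/L.
Initial deficit D₀ = C_s − DO₀ = 8.11 − 6.965 = 1.145 mg/L.
D(2.43) = [0.169×5.199/(0.450−0.169)](e^(−0.169×2.43) − e^(−0.450×2.43)) + 1.145 e^(−0.450×2.43)
= 3.127 × (0.6632 − 0.3350) + 1.145 × 0.3350 = 1.410 mg/L.
DO = 8.11 − 1.410 = 6.700 mg/L.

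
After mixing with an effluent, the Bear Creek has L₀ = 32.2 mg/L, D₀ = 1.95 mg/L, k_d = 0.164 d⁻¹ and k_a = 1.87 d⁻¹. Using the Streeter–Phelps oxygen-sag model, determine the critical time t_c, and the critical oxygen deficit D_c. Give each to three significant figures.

t_c ≈ 0.844 d; D_c ≈ 2.46 mg/L

At the critical point dD/dt = 0, so k_d L₀ e^(−k_d t) = k_a D. Substituting D(t) from the Streeter–Phelps equation and solving for t gives
t_c = ln[(k_a/k_d)(1 − D₀(k_a−k_d)/(k_d L₀))] / (k_a−k_d).
Here k_a−k_d = 1.706 d⁻¹ and 1 − D₀(k_a−k_d)/(k_d L₀) = 1 − 1.95×1.706/(0.164×32.2) = 0.3700, so
t_c = ln(11.40 × 0.3700) / 1.706 = 1.440 / 1.706 = 0.8439 d.
L(t_c) = L₀ e^(−k_d t_c) = 32.2 × 0.8708 = 28.04 mg/L, and at the critical point k_a D_c = k_d L, so D_c = (0.164/1.87) × 28.04 = 2.459 mg/L.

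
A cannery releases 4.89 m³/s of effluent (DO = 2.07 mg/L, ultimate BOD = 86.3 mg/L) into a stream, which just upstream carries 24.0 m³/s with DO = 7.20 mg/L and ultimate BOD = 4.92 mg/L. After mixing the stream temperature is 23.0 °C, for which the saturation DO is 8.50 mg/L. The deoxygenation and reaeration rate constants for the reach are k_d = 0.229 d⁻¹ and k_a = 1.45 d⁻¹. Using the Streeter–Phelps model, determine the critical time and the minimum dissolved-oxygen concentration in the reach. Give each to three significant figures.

Mixed DO = (24.0×7.20 + 4.89×2.07)/(24.0+4.89) = 182.9/28.89 = 6.332 mg/L.
Mixed L₀ = (24.0×4.92 + 4.89×86.3)/(28.89) = 540.1/28.89 = 18.69 mg/L.
Initial deficit D₀ = C_s − DO₀ = 8.50 − 6.332 = 2.168 mg/L.
t_c = (1/1.221) ln[(1.45/0.229)(1 − 2.168×1.221/(0.229×18.69))] = 0.8190 × ln(2.416) = 0.7225 d.
D_c = (0.229/1.45) × 18.69 × e^(−0.229×0.7225) = 0.1579 × 18.69 × 0.8475 = 2.502 mg/L.
Minimum DO = 8.50 − 2.502 = 5.998 mg/L.

t_c ≈ 0.722 d; minimum DO ≈ 6.00 mg/L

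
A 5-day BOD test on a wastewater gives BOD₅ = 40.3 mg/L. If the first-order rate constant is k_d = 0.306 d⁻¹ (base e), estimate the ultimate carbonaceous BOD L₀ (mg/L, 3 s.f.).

BOD₅ = L₀(1 − e^(−5k_d)) ⇒ L₀ = BOD₅ / (1 − e^(−5×0.306))
= 40.3 / (1 − 0.2165) = 40.3 / 0.7835 = 51.44 mg/L.

L₀ ≈ 51.4 mg/L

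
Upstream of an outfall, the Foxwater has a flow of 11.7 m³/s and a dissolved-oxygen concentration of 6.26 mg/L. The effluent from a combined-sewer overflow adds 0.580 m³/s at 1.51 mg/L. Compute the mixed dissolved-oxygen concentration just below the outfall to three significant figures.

6.04 mg/L

Flow-weighted mixing: C = (Q_r C_r + Q_w C_w)/(Q_r + Q_w)
= (11.7×6.26 + 0.580×1.51)/(11.7 + 0.580) = 74.12/12.28 = 6.036 mg/L.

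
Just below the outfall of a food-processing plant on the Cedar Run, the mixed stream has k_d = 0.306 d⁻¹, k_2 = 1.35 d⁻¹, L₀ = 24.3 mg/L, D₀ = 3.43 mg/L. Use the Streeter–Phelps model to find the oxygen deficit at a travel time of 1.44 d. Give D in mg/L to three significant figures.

D ≈ 4.06 mg/L

k_d L₀/(k_2−k_d) = 0.306×24.3/(1.35−0.306) = 7.436/1.044 = 7.122 mg/L.
e^(−k_d t) = e^(−0.306×1.440) = 0.6436; e^(−k_2 t) = e^(−1.35×1.440) = 0.1431.
D = 7.122 × (0.6436 − 0.1431) + 3.43 × 0.1431 = 3.565 + 0.4909 = 4.056 mg/L.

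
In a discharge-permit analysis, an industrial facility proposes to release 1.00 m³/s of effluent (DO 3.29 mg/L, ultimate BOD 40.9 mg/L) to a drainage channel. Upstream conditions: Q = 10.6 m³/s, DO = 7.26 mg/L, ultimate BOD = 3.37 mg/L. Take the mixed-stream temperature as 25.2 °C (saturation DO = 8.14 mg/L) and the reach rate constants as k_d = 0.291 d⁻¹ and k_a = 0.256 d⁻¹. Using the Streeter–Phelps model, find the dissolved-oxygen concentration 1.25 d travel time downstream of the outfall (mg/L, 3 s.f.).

DO ≈ 5.55 mg/L

Mixed DO = (10.6×7.26 + 1.00×3.29)/(10.6+1.00) = 80.25/11.60 = 6.918 mg/L.
Mixed L₀ = (10.6×3.37 + 1.00×40.9)/(11.60) = 76.62/11.60 = 6.605 mg/L.
Initial deficit D₀ = C_s − DO₀ = 8.14 − 6.918 = 1.222 mg/L.
D(1.25) = [0.291×6.605/(0.256−0.291)](e^(−0.291×1.25) − e^(−0.256×1.25)) + 1.222 e^(−0.256×1.25)
= -54.92 × (0.6951 − 0.7261) + 1.222 × 0.7261 = 2.595 mg/L.
DO = 8.14 − 2.595 = 5.545 mg/L.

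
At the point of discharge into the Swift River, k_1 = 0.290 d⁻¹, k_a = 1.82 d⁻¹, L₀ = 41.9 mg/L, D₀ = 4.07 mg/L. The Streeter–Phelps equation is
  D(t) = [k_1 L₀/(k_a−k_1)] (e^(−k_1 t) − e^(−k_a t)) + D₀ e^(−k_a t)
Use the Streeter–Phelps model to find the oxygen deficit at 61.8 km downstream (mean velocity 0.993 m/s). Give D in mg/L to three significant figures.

D ≈ 5.40 mg/L

Travel time t = x/v = 61.8 km / (0.993 m/s) = 61800 m / 0.993 m/s = 62240 s = 0.7203 d.
k_1 L₀/(k_a−k_1) = 0.290×41.9/(1.82−0.290) = 12.15/1.530 = 7.942 mg/L.
e^(−k_1 t) = e^(−0.290×0.7203) = 0.8115; e^(−k_a t) = e^(−1.82×0.7203) = 0.2696.
D = 7.942 × (0.8115 − 0.2696) + 4.07 × 0.2696 = 4.304 + 1.097 = 5.401 mg/L.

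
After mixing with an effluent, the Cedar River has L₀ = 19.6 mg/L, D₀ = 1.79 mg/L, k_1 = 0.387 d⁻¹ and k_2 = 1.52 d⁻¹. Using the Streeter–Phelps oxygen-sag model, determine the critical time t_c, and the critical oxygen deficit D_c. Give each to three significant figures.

t_c ≈ 0.933 d; D_c ≈ 3.48 mg/L

At the critical point dD/dt = 0, so k_1 L₀ e^(−k_1 t) = k_2 D. Substituting D(t) from the Streeter–Phelps equation and solving for t gives
t_c = ln[(k_2/k_1)(1 − D₀(k_2−k_1)/(k_1 L₀))] / (k_2−k_1).
Here k_2−k_1 = 1.133 d⁻¹ and 1 − D₀(k_2−k_1)/(k_1 L₀) = 1 − 1.79×1.133/(0.387×19.6) = 0.7326, so
t_c = ln(3.928 × 0.7326) / 1.133 = 1.057 / 1.133 = 0.9329 d.
L(t_c) = L₀ e^(−k_1 t_c) = 19.6 × 0.6970 = 13.66 mg/L, and at the critical point k_2 D_c = k_1 L, so D_c = (0.387/1.52) × 13.66 = 3.478 mg/L.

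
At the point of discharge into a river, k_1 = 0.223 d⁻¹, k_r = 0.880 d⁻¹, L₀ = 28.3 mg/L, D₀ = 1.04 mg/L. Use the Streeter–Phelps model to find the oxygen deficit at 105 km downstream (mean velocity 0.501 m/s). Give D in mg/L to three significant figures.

D ≈ 4.58 mg/L

Travel time t = x/v = 105 km / (0.501 m/s) = 105000 m / 0.501 m/s = 209600 s = 2.426 d.
k_1 L₀/(k_r−k_1) = 0.223×28.3/(0.880−0.223) = 6.311/0.6570 = 9.606 mg/L.
e^(−k_1 t) = e^(−0.223×2.426) = 0.5822; e^(−k_r t) = e^(−0.880×2.426) = 0.1183.
D = 9.606 × (0.5822 − 0.1183) + 1.04 × 0.1183 = 4.456 + 0.1230 = 4.579 mg/L.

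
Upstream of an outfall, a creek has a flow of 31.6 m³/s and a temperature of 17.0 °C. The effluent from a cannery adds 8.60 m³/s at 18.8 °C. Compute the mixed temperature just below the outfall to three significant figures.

17.4 °C

Flow-weighted mixing: C = (Q_r C_r + Q_w C_w)/(Q_r + Q_w)
= (31.6×17.0 + 8.60×18.8)/(31.6 + 8.60) = 698.9/40.20 = 17.39 °C.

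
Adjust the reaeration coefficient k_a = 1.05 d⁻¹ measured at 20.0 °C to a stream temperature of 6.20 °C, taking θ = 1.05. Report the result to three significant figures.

k_a(T₂) = k_a(T₁) · θ^(T₂−T₁) = 1.05 × 1.05^(6.20−20.0)
= 1.05 × 1.05^-13.8 = 1.05 × 0.5100 = 0.5355 d⁻¹.

k_a ≈ 0.536 d⁻¹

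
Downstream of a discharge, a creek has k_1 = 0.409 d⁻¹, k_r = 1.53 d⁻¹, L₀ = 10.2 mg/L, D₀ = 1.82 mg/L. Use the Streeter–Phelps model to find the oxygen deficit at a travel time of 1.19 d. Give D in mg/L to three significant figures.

D ≈ 1.98 mg/L

k_1 L₀/(k_r−k_1) = 0.409×10.2/(1.53−0.409) = 4.172/1.121 = 3.721 mg/L.
e^(−k_1 t) = e^(−0.409×1.190) = 0.6146; e^(−k_r t) = e^(−1.53×1.190) = 0.1619.
D = 3.721 × (0.6146 − 0.1619) + 1.82 × 0.1619 = 1.685 + 0.2947 = 1.980 mg/L.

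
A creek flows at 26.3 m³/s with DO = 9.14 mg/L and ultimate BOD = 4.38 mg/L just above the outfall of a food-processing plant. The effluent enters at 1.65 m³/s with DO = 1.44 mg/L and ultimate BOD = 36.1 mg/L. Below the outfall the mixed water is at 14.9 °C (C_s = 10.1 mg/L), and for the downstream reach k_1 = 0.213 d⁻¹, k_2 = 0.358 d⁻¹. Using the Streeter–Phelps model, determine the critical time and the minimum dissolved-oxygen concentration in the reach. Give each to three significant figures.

Mixed DO = (26.3×9.14 + 1.65×1.44)/(26.3+1.65) = 242.8/27.95 = 8.685 mg/L.
Mixed L₀ = (26.3×4.38 + 1.65×36.1)/(27.95) = 174.8/27.95 = 6.253 mg/L.
Initial deficit D₀ = C_s − DO₀ = 10.1 − 8.685 = 1.415 mg/L.
t_c = (1/0.1450) ln[(0.358/0.213)(1 − 1.415×0.1450/(0.213×6.253))] = 6.897 × ln(1.422) = 2.428 d.
D_c = (0.213/0.358) × 6.253 × e^(−0.213×2.428) = 0.5950 × 6.253 × 0.5963 = 2.218 mg/L.
Minimum DO = 10.1 − 2.218 = 7.882 mg/L.

t_c ≈ 2.43 d; minimum DO ≈ 7.88 mg/L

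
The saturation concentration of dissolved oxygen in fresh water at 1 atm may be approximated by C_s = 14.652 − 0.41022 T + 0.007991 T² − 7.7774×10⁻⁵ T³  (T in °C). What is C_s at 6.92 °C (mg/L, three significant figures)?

C_s = 14.652 − 0.41022×6.92 + 0.007991×6.92² − 7.7774×10⁻⁵×6.92³ = 12.17 mg/L.

C_s ≈ 12.2 mg/L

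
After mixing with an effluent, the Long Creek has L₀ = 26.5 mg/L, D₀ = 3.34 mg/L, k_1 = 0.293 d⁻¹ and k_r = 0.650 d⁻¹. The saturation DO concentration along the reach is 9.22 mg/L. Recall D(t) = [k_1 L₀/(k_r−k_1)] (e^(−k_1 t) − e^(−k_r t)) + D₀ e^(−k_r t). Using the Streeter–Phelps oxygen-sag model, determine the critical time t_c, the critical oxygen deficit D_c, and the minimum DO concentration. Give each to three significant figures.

t_c ≈ 1.76 d; D_c ≈ 7.12 mg/L; min DO ≈ 2.10 mg/L

At the critical point dD/dt = 0, so k_1 L₀ e^(−k_1 t) = k_r D. Substituting D(t) from the Streeter–Phelps equation and solving for t gives
t_c = ln[(k_r/k_1)(1 − D₀(k_r−k_1)/(k_1 L₀))] / (k_r−k_1).
Here k_r−k_1 = 0.3570 d⁻¹ and 1 − D₀(k_r−k_1)/(k_1 L₀) = 1 − 3.34×0.3570/(0.293×26.5) = 0.8464, so
t_c = ln(2.218 × 0.8464) / 0.3570 = 0.6301 / 0.3570 = 1.765 d.
D_c = (k_1/k_r) L₀ e^(−k_1 t_c) = (0.293/0.650) × 26.5 × e^(−0.293×1.765) = 0.4508 × 26.5 × 0.5962 = 7.122 mg/L.
Minimum DO = C_s − D_c = 9.22 − 7.122 = 2.098 mg/L.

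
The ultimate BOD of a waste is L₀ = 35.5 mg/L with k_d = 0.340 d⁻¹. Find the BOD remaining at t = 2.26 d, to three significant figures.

L_t = L₀ e^(−k_d t) = 35.5 × e^(−0.340×2.26) = 35.5 × 0.4638 = 16.46 mg/L.

L ≈ 16.5 mg/L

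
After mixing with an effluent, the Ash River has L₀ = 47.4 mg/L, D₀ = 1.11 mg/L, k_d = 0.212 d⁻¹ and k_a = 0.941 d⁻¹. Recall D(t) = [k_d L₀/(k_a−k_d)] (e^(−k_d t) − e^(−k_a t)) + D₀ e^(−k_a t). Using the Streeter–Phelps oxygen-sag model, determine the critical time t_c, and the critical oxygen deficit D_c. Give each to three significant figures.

t_c ≈ 1.93 d; D_c ≈ 7.09 mg/L

t_c = [1/(k_a−k_d)] ln[(k_a/k_d)(1 − D₀(k_a−k_d)/(k_d L₀))]
= [1/(0.941−0.212)] ln[(0.941/0.212)(1 − 1.11×0.7290/(0.212×47.4))]
= (1/0.7290) ln[4.439 × 0.9195] = 1.372 × ln(4.081) = 1.372 × 1.406 = 1.929 d.
D_c = (k_d/k_a) L₀ e^(−k_d t_c) = (0.212/0.941) × 47.4 × e^(−0.212×1.929) = 0.2253 × 47.4 × 0.6643 = 7.094 mg/L.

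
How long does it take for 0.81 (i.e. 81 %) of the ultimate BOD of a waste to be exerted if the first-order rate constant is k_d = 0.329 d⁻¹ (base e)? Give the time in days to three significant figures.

y/L₀ = 1 − e^(−k_d t) = 0.81 ⇒ e^(−k_d t) = 0.190
t = −ln(0.190) / 0.329 = 1.661 / 0.329 = 5.048 d.

t ≈ 5.05 d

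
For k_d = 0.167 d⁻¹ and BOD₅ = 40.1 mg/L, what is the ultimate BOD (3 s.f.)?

L₀ ≈ 70.8 mg/L

BOD₅ = L₀(1 − e^(−5k_d)) ⇒ L₀ = BOD₅ / (1 − e^(−5×0.167))
= 40.1 / (1 − 0.4339) = 40.1 / 0.5661 = 70.83 mg/L.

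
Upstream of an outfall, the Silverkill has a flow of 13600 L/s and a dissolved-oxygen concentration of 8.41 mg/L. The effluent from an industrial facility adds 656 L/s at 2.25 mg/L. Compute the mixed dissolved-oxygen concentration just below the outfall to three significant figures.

Flow-weighted mixing: C = (Q_r C_r + Q_w C_w)/(Q_r + Q_w)
= (13600×8.41 + 656×2.25)/(13600 + 656) = 115900/14260 = 8.127 mg/L.

8.13 mg/L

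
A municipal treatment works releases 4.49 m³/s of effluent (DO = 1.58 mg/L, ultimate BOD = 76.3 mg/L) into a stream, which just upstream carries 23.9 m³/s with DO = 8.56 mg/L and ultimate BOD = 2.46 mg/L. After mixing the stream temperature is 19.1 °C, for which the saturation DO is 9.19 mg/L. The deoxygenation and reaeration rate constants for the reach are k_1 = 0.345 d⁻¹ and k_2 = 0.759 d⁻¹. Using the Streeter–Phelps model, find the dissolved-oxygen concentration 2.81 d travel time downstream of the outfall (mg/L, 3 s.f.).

Mixed DO = (23.9×8.56 + 4.49×1.58)/(23.9+4.49) = 211.7/28.39 = 7.456 mg/L.
Mixed L₀ = (23.9×2.46 + 4.49×76.3)/(28.39) = 401.4/28.39 = 14.14 mg/L.
Initial deficit D₀ = C_s − DO₀ = 9.19 − 7.456 = 1.734 mg/L.
D(2.81) = [0.345×14.14/(0.759−0.345)](e^(−0.345×2.81) − e^(−0.759×2.81)) + 1.734 e^(−0.759×2.81)
= 11.78 × (0.3793 − 0.1185) + 1.734 × 0.1185 = 3.278 mg/L.
DO = 9.19 − 3.278 = 5.912 mg/L.

DO ≈ 5.91 mg/L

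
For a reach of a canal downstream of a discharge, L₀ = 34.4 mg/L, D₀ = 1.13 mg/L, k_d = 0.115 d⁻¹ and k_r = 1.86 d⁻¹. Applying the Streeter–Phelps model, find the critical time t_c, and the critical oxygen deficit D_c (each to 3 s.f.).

With k_r/k_d = 16.17 and 1 − D₀(k_r−k_d)/(k_d L₀) = 0.5016,
t_c = ln(16.17 × 0.5016) / (1.86 − 0.115) = ln(8.112) / 1.745 = 2.093/1.745 = 1.200 d.
D_c = (k_d/k_r) L₀ e^(−k_d t_c) = (0.115/1.86) × 34.4 × e^(−0.115×1.200) = 0.06183 × 34.4 × 0.8711 = 1.853 mg/L.

t_c ≈ 1.20 d; D_c ≈ 1.85 mg/L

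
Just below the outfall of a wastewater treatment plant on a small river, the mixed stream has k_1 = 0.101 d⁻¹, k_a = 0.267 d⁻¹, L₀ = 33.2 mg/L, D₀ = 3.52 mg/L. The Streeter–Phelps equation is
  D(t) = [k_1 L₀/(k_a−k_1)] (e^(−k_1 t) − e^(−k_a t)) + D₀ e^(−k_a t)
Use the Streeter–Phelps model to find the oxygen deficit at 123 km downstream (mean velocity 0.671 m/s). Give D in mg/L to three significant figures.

D ≈ 6.84 mg/L

Travel time t = x/v = 123 km / (0.671 m/s) = 123000 m / 0.671 m/s = 183300 s = 2.122 d.
k_1 L₀/(k_a−k_1) = 0.101×33.2/(0.267−0.101) = 3.353/0.1660 = 20.20 mg/L.
e^(−k_1 t) = e^(−0.101×2.122) = 0.8071; e^(−k_a t) = e^(−0.267×2.122) = 0.5675.
D = 20.20 × (0.8071 − 0.5675) + 3.52 × 0.5675 = 4.840 + 1.998 = 6.838 mg/L.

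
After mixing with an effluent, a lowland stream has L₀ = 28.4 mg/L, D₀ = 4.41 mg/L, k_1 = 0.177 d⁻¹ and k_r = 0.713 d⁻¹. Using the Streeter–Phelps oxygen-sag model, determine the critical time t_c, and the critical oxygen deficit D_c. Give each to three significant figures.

t_c ≈ 1.41 d; D_c ≈ 5.49 mg/L

With k_r/k_1 = 4.028 and 1 − D₀(k_r−k_1)/(k_1 L₀) = 0.5298,
t_c = ln(4.028 × 0.5298) / (0.713 − 0.177) = ln(2.134) / 0.5360 = 0.7580/0.5360 = 1.414 d.
D_c = (k_1/k_r) L₀ e^(−k_1 t_c) = (0.177/0.713) × 28.4 × e^(−0.177×1.414) = 0.2482 × 28.4 × 0.7786 = 5.489 mg/L.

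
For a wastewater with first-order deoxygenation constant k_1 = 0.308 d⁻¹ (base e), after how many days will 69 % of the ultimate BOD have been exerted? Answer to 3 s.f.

t ≈ 3.80 d

y/L₀ = 1 − e^(−k_1 t) = 0.69 ⇒ e^(−k_1 t) = 0.310
t = −ln(0.310) / 0.308 = 1.171 / 0.308 = 3.803 d.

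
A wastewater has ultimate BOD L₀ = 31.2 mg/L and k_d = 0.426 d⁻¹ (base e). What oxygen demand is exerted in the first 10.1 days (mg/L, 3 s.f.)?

y_t = L₀(1 − e^(−k_d t)) = 31.2 × (1 − e^(−0.426×10.1))
= 31.2 × (1 − 0.01353) = 31.2 × 0.9865 = 30.78 mg/L.

y ≈ 30.8 mg/L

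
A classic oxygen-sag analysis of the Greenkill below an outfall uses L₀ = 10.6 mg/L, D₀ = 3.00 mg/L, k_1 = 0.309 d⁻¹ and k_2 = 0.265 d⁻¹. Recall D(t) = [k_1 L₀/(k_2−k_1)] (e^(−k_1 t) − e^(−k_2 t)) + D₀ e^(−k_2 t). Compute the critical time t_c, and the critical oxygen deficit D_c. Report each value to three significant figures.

t_c ≈ 2.59 d; D_c ≈ 5.55 mg/L

At the critical point dD/dt = 0, so k_1 L₀ e^(−k_1 t) = k_2 D. Substituting D(t) from the Streeter–Phelps equation and solving for t gives
t_c = ln[(k_2/k_1)(1 − D₀(k_2−k_1)/(k_1 L₀))] / (k_2−k_1).
Here k_2−k_1 = -0.04400 d⁻¹ and 1 − D₀(k_2−k_1)/(k_1 L₀) = 1 − 3.00×-0.04400/(0.309×10.6) = 1.040, so
t_c = ln(0.8576 × 1.040) / -0.04400 = -0.1141 / -0.04400 = 2.593 d.
L(t_c) = L₀ e^(−k_1 t_c) = 10.6 × 0.4487 = 4.757 mg/L, and at the critical point k_2 D_c = k_1 L, so D_c = (0.309/0.265) × 4.757 = 5.546 mg/L.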